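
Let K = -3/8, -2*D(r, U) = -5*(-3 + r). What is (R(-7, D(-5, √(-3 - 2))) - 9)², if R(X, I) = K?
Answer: 5625/64 ≈ 87.891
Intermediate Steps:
D(r, U) = -15/2 + 5*r/2 (D(r, U) = -(-5)*(-3 + r)/2 = -(15 - 5*r)/2 = -15/2 + 5*r/2)
K = -3/8 (K = -3*⅛ = -3/8 ≈ -0.37500)
R(X, I) = -3/8
(R(-7, D(-5, √(-3 - 2))) - 9)² = (-3/8 - 9)² = (-75/8)² = 5625/64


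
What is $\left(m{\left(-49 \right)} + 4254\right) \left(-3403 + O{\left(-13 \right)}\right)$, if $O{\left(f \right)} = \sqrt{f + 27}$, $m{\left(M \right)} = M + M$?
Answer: $-14142868 + 4156 \sqrt{14} \approx -1.4127 \cdot 10^{7}$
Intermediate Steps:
$m{\left(M \right)} = 2 M$
$O{\left(f \right)} = \sqrt{27 + f}$
$\left(m{\left(-49 \right)} + 4254\right) \left(-3403 + O{\left(-13 \right)}\right) = \left(2 \left(-49\right) + 4254\right) \left(-3403 + \sqrt{27 - 13}\right) = \left(-98 + 4254\right) \left(-3403 + \sqrt{14}\right) = 4156 \left(-3403 + \sqrt{14}\right) = -14142868 + 4156 \sqrt{14}$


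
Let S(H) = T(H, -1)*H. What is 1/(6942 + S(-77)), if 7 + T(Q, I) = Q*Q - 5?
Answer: -1/448667 ≈ -2.2288e-6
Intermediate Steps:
T(Q, I) = -12 + Q**2 (T(Q, I) = -7 + (Q*Q - 5) = -7 + (Q**2 - 5) = -7 + (-5 + Q**2) = -12 + Q**2)
S(H) = H*(-12 + H**2) (S(H) = (-12 + H**2)*H = H*(-12 + H**2))
1/(6942 + S(-77)) = 1/(6942 - 77*(-12 + (-77)**2)) = 1/(6942 - 77*(-12 + 5929)) = 1/(6942 - 77*5917) = 1/(6942 - 455609) = 1/(-448667) = -1/448667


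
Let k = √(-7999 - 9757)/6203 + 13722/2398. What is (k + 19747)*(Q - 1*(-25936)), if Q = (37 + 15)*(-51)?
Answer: 551446939976/1199 + 46568*I*√4439/6203 ≈ 4.5992e+8 + 500.18*I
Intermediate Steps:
k = 6861/1199 + 2*I*√4439/6203 (k = √(-17756)*(1/6203) + 13722*(1/2398) = (2*I*√4439)*(1/6203) + 6861/1199 = 2*I*√4439/6203 + 6861/1199 = 6861/1199 + 2*I*√4439/6203 ≈ 5.7223 + 0.021482*I)
Q = -2652 (Q = 52*(-51) = -2652)
(k + 19747)*(Q - 1*(-25936)) = ((6861/1199 + 2*I*√4439/6203) + 19747)*(-2652 - 1*(-25936)) = (23683514/1199 + 2*I*√4439/6203)*(-2652 + 25936) = (23683514/1199 + 2*I*√4439/6203)*23284 = 551446939976/1199 + 46568*I*√4439/6203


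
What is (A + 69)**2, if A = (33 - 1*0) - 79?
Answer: 529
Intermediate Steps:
A = -46 (A = (33 + 0) - 79 = 33 - 79 = -46)
(A + 69)**2 = (-46 + 69)**2 = 23**2 = 529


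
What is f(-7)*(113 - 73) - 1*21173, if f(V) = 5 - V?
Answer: -20693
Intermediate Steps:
f(-7)*(113 - 73) - 1*21173 = (5 - 1*(-7))*(113 - 73) - 1*21173 = (5 + 7)*40 - 21173 = 12*40 - 21173 = 480 - 21173 = -20693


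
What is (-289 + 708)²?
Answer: 175561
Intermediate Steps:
(-289 + 708)² = 419² = 175561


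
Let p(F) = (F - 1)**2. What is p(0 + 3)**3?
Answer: 64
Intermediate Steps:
p(F) = (-1 + F)**2
p(0 + 3)**3 = ((-1 + (0 + 3))**2)**3 = ((-1 + 3)**2)**3 = (2**2)**3 = 4**3 = 64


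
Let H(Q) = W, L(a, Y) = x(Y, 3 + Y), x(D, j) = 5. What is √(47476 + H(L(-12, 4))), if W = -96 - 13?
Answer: 3*√5263 ≈ 217.64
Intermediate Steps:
L(a, Y) = 5
W = -109
H(Q) = -109
√(47476 + H(L(-12, 4))) = √(47476 - 109) = √47367 = 3*√5263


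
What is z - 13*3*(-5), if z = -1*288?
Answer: -93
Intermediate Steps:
z = -288
z - 13*3*(-5) = -288 - 13*3*(-5) = -288 - 39*(-5) = -288 - 1*(-195) = -288 + 195 = -93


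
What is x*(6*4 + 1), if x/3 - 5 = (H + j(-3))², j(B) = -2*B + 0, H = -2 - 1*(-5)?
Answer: 6450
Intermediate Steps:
H = 3 (H = -2 + 5 = 3)
j(B) = -2*B
x = 258 (x = 15 + 3*(3 - 2*(-3))² = 15 + 3*(3 + 6)² = 15 + 3*9² = 15 + 3*81 = 15 + 243 = 258)
x*(6*4 + 1) = 258*(6*4 + 1) = 258*(24 + 1) = 258*25 = 6450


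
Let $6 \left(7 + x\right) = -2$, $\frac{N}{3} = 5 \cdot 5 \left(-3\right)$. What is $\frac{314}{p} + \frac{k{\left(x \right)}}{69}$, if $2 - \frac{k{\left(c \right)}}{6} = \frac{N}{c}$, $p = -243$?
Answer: $- \frac{232775}{61479} \approx -3.7863$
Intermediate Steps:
$N = -225$ ($N = 3 \cdot 5 \cdot 5 \left(-3\right) = 3 \cdot 25 \left(-3\right) = 3 \left(-75\right) = -225$)
$x = - \frac{22}{3}$ ($x = -7 + \frac{1}{6} \left(-2\right) = -7 - \frac{1}{3} = - \frac{22}{3} \approx -7.3333$)
$k{\left(c \right)} = 12 + \frac{1350}{c}$ ($k{\left(c \right)} = 12 - 6 \left(- \frac{225}{c}\right) = 12 + \frac{1350}{c}$)
$\frac{314}{p} + \frac{k{\left(x \right)}}{69} = \frac{314}{-243} + \frac{12 + \frac{1350}{- \frac{22}{3}}}{69} = 314 \left(- \frac{1}{243}\right) + \left(12 + 1350 \left(- \frac{3}{22}\right)\right) \frac{1}{69} = - \frac{314}{243} + \left(12 - \frac{2025}{11}\right) \frac{1}{69} = - \frac{314}{243} - \frac{631}{253} = - \frac{232775}{61479}$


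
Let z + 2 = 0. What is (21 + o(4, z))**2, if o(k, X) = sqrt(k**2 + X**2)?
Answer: 461 + 84*sqrt(5) ≈ 648.83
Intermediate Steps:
z = -2 (z = -2 + 0 = -2)
o(k, X) = sqrt(X**2 + k**2)
(21 + o(4, z))**2 = (21 + sqrt((-2)**2 + 4**2))**2 = (21 + sqrt(4 + 16))**2 = (21 + sqrt(20))**2 = (21 + 2*sqrt(5))**2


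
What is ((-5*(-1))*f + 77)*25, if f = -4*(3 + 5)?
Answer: -2075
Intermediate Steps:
f = -32 (f = -4*8 = -32)
((-5*(-1))*f + 77)*25 = (-5*(-1)*(-32) + 77)*25 = (5*(-32) + 77)*25 = (-160 + 77)*25 = -83*25 = -2075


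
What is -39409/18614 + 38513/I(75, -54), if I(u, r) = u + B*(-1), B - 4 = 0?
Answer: 714082943/1321594 ≈ 540.32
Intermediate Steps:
B = 4 (B = 4 + 0 = 4)
I(u, r) = -4 + u (I(u, r) = u + 4*(-1) = u - 4 = -4 + u)
-39409/18614 + 38513/I(75, -54) = -39409/18614 + 38513/(-4 + 75) = -39409*1/18614 + 38513/71 = -39409/18614 + 38513*(1/71) = -39409/18614 + 38513/71 = 714082943/1321594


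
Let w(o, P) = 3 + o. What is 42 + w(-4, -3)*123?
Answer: -81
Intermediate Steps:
42 + w(-4, -3)*123 = 42 + (3 - 4)*123 = 42 - 1*123 = 42 - 123 = -81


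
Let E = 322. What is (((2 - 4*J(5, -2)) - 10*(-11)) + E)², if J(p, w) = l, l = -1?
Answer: 191844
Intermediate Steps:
J(p, w) = -1
(((2 - 4*J(5, -2)) - 10*(-11)) + E)² = (((2 - 4*(-1)) - 10*(-11)) + 322)² = (((2 + 4) + 110) + 322)² = ((6 + 110) + 322)² = (116 + 322)² = 438² = 191844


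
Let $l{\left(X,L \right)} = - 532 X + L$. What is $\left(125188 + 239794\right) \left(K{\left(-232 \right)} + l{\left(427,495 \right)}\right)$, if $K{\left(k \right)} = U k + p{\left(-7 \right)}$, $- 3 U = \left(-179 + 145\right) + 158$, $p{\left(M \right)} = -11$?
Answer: $- \frac{237702557104}{3} \approx -7.9234 \cdot 10^{10}$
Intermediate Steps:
$U = - \frac{124}{3}$ ($U = - \frac{\left(-179 + 145\right) + 158}{3} = - \frac{-34 + 158}{3} = \left(- \frac{1}{3}\right) 124 = - \frac{124}{3} \approx -41.333$)
$l{\left(X,L \right)} = L - 532 X$
$K{\left(k \right)} = -11 - \frac{124 k}{3}$ ($K{\left(k \right)} = - \frac{124 k}{3} - 11 = -11 - \frac{124 k}{3}$)
$\left(125188 + 239794\right) \left(K{\left(-232 \right)} + l{\left(427,495 \right)}\right) = \left(125188 + 239794\right) \left(\left(-11 - - \frac{28768}{3}\right) + \left(495 - 227164\right)\right) = 364982 \left(\left(-11 + \frac{28768}{3}\right) + \left(495 - 227164\right)\right) = 364982 \left(\frac{28735}{3} - 226669\right) = 364982 \left(- \frac{651272}{3}\right) = - \frac{237702557104}{3}$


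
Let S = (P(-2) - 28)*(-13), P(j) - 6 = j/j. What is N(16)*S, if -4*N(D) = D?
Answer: -1092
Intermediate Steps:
P(j) = 7 (P(j) = 6 + j/j = 6 + 1 = 7)
N(D) = -D/4
S = 273 (S = (7 - 28)*(-13) = -21*(-13) = 273)
N(16)*S = -1/4*16*273 = -4*273 = -1092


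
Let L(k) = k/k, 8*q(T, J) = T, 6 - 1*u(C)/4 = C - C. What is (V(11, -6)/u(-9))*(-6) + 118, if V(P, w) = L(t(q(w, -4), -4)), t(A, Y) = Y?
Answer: 471/4 ≈ 117.75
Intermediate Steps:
u(C) = 24 (u(C) = 24 - 4*(C - C) = 24 - 4*0 = 24 + 0 = 24)
q(T, J) = T/8
L(k) = 1
V(P, w) = 1
(V(11, -6)/u(-9))*(-6) + 118 = (1/24)*(-6) + 118 = -¼ + 118 = 471/4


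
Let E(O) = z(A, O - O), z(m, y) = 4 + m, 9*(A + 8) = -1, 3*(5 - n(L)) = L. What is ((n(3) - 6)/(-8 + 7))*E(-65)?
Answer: -74/9 ≈ -8.2222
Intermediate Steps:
n(L) = 5 - L/3
A = -73/9 (A = -8 + (⅑)*(-1) = -8 - ⅑ = -73/9 ≈ -8.1111)
E(O) = -37/9 (E(O) = 4 - 73/9 = -37/9)
((n(3) - 6)/(-8 + 7))*E(-65) = (((5 - ⅓*3) - 6)/(-8 + 7))*(-37/9) = (((5 - 1) - 6)/(-1))*(-37/9) = ((4 - 6)*(-1))*(-37/9) = -2*(-1)*(-37/9) = 2*(-37/9) = -74/9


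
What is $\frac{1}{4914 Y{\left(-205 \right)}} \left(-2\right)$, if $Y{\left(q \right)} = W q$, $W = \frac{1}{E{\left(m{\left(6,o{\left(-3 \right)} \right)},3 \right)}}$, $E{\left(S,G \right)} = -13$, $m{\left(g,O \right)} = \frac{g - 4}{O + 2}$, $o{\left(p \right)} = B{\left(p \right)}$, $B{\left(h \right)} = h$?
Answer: $- \frac{1}{38745} \approx -2.581 \cdot 10^{-5}$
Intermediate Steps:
$o{\left(p \right)} = p$
$m{\left(g,O \right)} = \frac{-4 + g}{2 + O}$
$W = - \frac{1}{13}$ ($W = \frac{1}{-13} = - \frac{1}{13} \approx -0.076923$)
$Y{\left(q \right)} = - \frac{q}{13}$
$\frac{1}{4914 Y{\left(-205 \right)}} \left(-2\right) = \frac{1}{4914 \left(\left(- \frac{1}{13}\right) \left(-205\right)\right)} \left(-2\right) = \frac{1}{4914 \cdot \frac{205}{13}} \left(-2\right) = \frac{1}{4914} \cdot \frac{13}{205} \left(-2\right) = \frac{1}{77490} \left(-2\right) = - \frac{1}{38745}$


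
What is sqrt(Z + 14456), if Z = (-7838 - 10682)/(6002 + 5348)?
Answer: 2*sqrt(4655119645)/1135 ≈ 120.23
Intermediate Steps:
Z = -1852/1135 (Z = -18520/11350 = -18520*1/11350 = -1852/1135 ≈ -1.6317)
sqrt(Z + 14456) = sqrt(-1852/1135 + 14456) = sqrt(16405708/1135) = 2*sqrt(4655119645)/1135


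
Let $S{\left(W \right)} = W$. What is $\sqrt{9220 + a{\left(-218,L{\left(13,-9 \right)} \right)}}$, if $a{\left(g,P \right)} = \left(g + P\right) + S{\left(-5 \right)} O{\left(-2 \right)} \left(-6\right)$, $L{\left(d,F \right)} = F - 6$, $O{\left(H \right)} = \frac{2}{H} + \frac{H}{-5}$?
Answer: $\sqrt{8969} \approx 94.705$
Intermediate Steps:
$O{\left(H \right)} = \frac{2}{H} - \frac{H}{5}$ ($O{\left(H \right)} = \frac{2}{H} + H \left(- \frac{1}{5}\right) = \frac{2}{H} - \frac{H}{5}$)
$L{\left(d,F \right)} = -6 + F$
$a{\left(g,P \right)} = -18 + P + g$ ($a{\left(g,P \right)} = \left(g + P\right) + - 5 \left(\frac{2}{-2} - - \frac{2}{5}\right) \left(-6\right) = \left(P + g\right) + - 5 \left(2 \left(- \frac{1}{2}\right) + \frac{2}{5}\right) \left(-6\right) = \left(P + g\right) + - 5 \left(-1 + \frac{2}{5}\right) \left(-6\right) = \left(P + g\right) + \left(-5\right) \left(- \frac{3}{5}\right) \left(-6\right) = \left(P + g\right) + 3 \left(-6\right) = \left(P + g\right) - 18 = -18 + P + g$)
$\sqrt{9220 + a{\left(-218,L{\left(13,-9 \right)} \right)}} = \sqrt{9220 - 251} = \sqrt{8969}$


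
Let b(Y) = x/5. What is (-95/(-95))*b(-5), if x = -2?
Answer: -⅖ ≈ -0.40000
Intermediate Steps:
b(Y) = -⅖ (b(Y) = -2/5 = -2*⅕ = -⅖)
(-95/(-95))*b(-5) = -95/(-95)*(-⅖) = -95*(-1/95)*(-⅖) = 1*(-⅖) = -⅖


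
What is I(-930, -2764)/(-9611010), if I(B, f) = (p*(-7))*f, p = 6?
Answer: -19348/1601835 ≈ -0.012079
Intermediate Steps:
I(B, f) = -42*f (I(B, f) = (6*(-7))*f = -42*f)
I(-930, -2764)/(-9611010) = -42*(-2764)/(-9611010) = 116088*(-1/9611010) = -19348/1601835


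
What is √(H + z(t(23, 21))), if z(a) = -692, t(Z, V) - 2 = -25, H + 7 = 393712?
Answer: √393013 ≈ 626.91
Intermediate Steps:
H = 393705 (H = -7 + 393712 = 393705)
t(Z, V) = -23 (t(Z, V) = 2 - 25 = -23)
√(H + z(t(23, 21))) = √(393705 - 692) = √393013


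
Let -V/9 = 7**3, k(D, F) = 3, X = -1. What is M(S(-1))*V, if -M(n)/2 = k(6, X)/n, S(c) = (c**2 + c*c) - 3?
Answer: -18522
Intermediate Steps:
S(c) = -3 + 2*c**2 (S(c) = (c**2 + c**2) - 3 = 2*c**2 - 3 = -3 + 2*c**2)
V = -3087 (V = -9*7**3 = -9*343 = -3087)
M(n) = -6/n
M(S(-1))*V = -6/(-3 + 2*(-1)**2)*(-3087) = -6/(-3 + 2*1)*(-3087) = -6/(-3 + 2)*(-3087) = -6/(-1)*(-3087) = -6*(-1)*(-3087) = 6*(-3087) = -18522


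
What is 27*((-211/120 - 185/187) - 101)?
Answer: -20952873/7480 ≈ -2801.2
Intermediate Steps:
27*((-211/120 - 185/187) - 101) = 27*(-61657/22440 - 101) = 27*(-2328097/22440) = -20952873/7480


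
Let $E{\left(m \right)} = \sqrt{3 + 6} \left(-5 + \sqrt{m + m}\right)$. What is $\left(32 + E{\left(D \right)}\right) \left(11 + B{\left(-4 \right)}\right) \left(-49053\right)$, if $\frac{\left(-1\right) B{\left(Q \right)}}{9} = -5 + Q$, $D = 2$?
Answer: $-103796148$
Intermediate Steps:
$B{\left(Q \right)} = 45 - 9 Q$ ($B{\left(Q \right)} = - 9 \left(-5 + Q\right) = 45 - 9 Q$)
$E{\left(m \right)} = -15 + 3 \sqrt{2} \sqrt{m}$ ($E{\left(m \right)} = \sqrt{9} \left(-5 + \sqrt{2 m}\right) = 3 \left(-5 + \sqrt{2} \sqrt{m}\right) = -15 + 3 \sqrt{2} \sqrt{m}$)
$\left(32 + E{\left(D \right)}\right) \left(11 + B{\left(-4 \right)}\right) \left(-49053\right) = \left(32 - \left(15 - 3 \sqrt{2} \sqrt{2}\right)\right) \left(11 + \left(45 - -36\right)\right) \left(-49053\right) = \left(32 + \left(-15 + 6\right)\right) \left(11 + \left(45 + 36\right)\right) \left(-49053\right) = \left(32 - 9\right) \left(11 + 81\right) \left(-49053\right) = 23 \cdot 92 \left(-49053\right) = 2116 \left(-49053\right) = -103796148$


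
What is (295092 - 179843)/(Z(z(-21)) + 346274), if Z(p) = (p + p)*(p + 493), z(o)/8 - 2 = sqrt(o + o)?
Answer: -115249*I/(-357186*I + 8400*sqrt(42)) ≈ 0.31533 - 0.04806*I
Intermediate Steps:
z(o) = 16 + 8*sqrt(2)*sqrt(o) (z(o) = 16 + 8*sqrt(o + o) = 16 + 8*sqrt(2*o) = 16 + 8*(sqrt(2)*sqrt(o)) = 16 + 8*sqrt(2)*sqrt(o))
Z(p) = 2*p*(493 + p) (Z(p) = (2*p)*(493 + p) = 2*p*(493 + p))
(295092 - 179843)/(Z(z(-21)) + 346274) = (295092 - 179843)/(2*(16 + 8*sqrt(2)*sqrt(-21))*(493 + (16 + 8*sqrt(2)*sqrt(-21))) + 346274) = 115249/(2*(16 + 8*sqrt(2)*(I*sqrt(21)))*(493 + (16 + 8*sqrt(2)*(I*sqrt(21)))) + 346274) = 115249/(2*(16 + 8*I*sqrt(42))*(493 + (16 + 8*I*sqrt(42))) + 346274) = 115249/(2*(16 + 8*I*sqrt(42))*(509 + 8*I*sqrt(42)) + 346274) = 115249/(346274 + 2*(16 + 8*I*sqrt(42))*(509 + 8*I*sqrt(42)))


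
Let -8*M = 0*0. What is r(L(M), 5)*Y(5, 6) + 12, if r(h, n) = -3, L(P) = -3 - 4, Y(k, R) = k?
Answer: -3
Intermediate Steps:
M = 0 (M = -0*0 = -⅛*0 = 0)
L(P) = -7
r(L(M), 5)*Y(5, 6) + 12 = -3*5 + 12 = -15 + 12 = -3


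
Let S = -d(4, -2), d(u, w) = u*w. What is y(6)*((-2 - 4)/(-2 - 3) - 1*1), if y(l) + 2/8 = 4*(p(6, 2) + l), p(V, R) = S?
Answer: 223/20 ≈ 11.150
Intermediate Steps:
S = 8 (S = -4*(-2) = -1*(-8) = 8)
p(V, R) = 8
y(l) = 127/4 + 4*l (y(l) = -¼ + 4*(8 + l) = -¼ + (32 + 4*l) = 127/4 + 4*l)
y(6)*((-2 - 4)/(-2 - 3) - 1*1) = (127/4 + 4*6)*((-2 - 4)/(-2 - 3) - 1*1) = (127/4 + 24)*(-6/(-5) - 1) = 223*(-6*(-⅕) - 1)/4 = 223*(6/5 - 1)/4 = (223/4)*(⅕) = 223/20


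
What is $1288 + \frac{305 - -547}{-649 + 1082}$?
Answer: $\frac{558556}{433} \approx 1290.0$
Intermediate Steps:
$1288 + \frac{305 - -547}{-649 + 1082} = 1288 + \frac{305 + 547}{433} = 1288 + 852 \cdot \frac{1}{433} = 1288 + \frac{852}{433} = \frac{558556}{433}$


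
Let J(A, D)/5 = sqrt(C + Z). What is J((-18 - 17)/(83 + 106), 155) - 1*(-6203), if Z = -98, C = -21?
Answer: 6203 + 5*I*sqrt(119) ≈ 6203.0 + 54.544*I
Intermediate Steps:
J(A, D) = 5*I*sqrt(119) (J(A, D) = 5*sqrt(-21 - 98) = 5*sqrt(-119) = 5*(I*sqrt(119)) = 5*I*sqrt(119))
J((-18 - 17)/(83 + 106), 155) - 1*(-6203) = 5*I*sqrt(119) - 1*(-6203) = 5*I*sqrt(119) + 6203 = 6203 + 5*I*sqrt(119)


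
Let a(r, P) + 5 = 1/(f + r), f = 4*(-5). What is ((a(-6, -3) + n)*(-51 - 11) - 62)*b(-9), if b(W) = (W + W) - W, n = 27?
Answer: 166563/13 ≈ 12813.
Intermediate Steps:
f = -20
a(r, P) = -5 + 1/(-20 + r)
b(W) = W (b(W) = 2*W - W = W)
((a(-6, -3) + n)*(-51 - 11) - 62)*b(-9) = (((101 - 5*(-6))/(-20 - 6) + 27)*(-51 - 11) - 62)*(-9) = (((101 + 30)/(-26) + 27)*(-62) - 62)*(-9) = ((-1/26*131 + 27)*(-62) - 62)*(-9) = ((-131/26 + 27)*(-62) - 62)*(-9) = ((571/26)*(-62) - 62)*(-9) = (-17701/13 - 62)*(-9) = -18507/13*(-9) = 166563/13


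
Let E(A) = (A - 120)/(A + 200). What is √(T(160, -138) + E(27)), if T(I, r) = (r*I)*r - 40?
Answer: √157008841889/227 ≈ 1745.6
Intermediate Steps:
T(I, r) = -40 + I*r² (T(I, r) = (I*r)*r - 40 = I*r² - 40 = -40 + I*r²)
E(A) = (-120 + A)/(200 + A)
√(T(160, -138) + E(27)) = √((-40 + 160*(-138)²) + (-120 + 27)/(200 + 27)) = √((-40 + 160*19044) - 93/227) = √((-40 + 3047040) + (1/227)*(-93)) = √(3047000 - 93/227) = √(691668907/227) = √157008841889/227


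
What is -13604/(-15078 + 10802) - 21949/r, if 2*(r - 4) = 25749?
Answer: 40672595/27534233 ≈ 1.4772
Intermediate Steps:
r = 25757/2 (r = 4 + (1/2)*25749 = 4 + 25749/2 = 25757/2 ≈ 12879.)
-13604/(-15078 + 10802) - 21949/r = -13604/(-15078 + 10802) - 21949/25757/2 = -13604/(-4276) - 21949*2/25757 = -13604*(-1/4276) - 43898/25757 = 3401/1069 - 43898/25757 = 40672595/27534233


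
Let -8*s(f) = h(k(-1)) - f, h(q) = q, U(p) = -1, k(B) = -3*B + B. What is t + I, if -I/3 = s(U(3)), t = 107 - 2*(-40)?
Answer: 1505/8 ≈ 188.13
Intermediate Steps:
k(B) = -2*B
t = 187 (t = 107 + 80 = 187)
s(f) = -¼ + f/8 (s(f) = -(-2*(-1) - f)/8 = -(2 - f)/8 = -¼ + f/8)
I = 9/8 (I = -3*(-¼ + (⅛)*(-1)) = -3*(-¼ - ⅛) = -3*(-3/8) = 9/8 ≈ 1.1250)
t + I = 187 + 9/8 = 1505/8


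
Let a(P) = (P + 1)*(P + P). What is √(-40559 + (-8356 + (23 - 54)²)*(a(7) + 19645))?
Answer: I*√146143574 ≈ 12089.0*I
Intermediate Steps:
a(P) = 2*P*(1 + P) (a(P) = (1 + P)*(2*P) = 2*P*(1 + P))
√(-40559 + (-8356 + (23 - 54)²)*(a(7) + 19645)) = √(-40559 + (-8356 + (23 - 54)²)*(2*7*(1 + 7) + 19645)) = √(-40559 + (-8356 + (-31)²)*(2*7*8 + 19645)) = √(-40559 + (-8356 + 961)*(112 + 19645)) = √(-40559 - 7395*19757) = √(-40559 - 146103015) = √(-146143574) = I*√146143574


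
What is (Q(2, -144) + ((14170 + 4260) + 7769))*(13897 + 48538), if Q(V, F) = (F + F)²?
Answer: 6814343205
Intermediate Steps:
Q(V, F) = 4*F² (Q(V, F) = (2*F)² = 4*F²)
(Q(2, -144) + ((14170 + 4260) + 7769))*(13897 + 48538) = (4*(-144)² + ((14170 + 4260) + 7769))*(13897 + 48538) = (4*20736 + (18430 + 7769))*62435 = (82944 + 26199)*62435 = 109143*62435 = 6814343205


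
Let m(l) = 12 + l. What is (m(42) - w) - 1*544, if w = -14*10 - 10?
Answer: -340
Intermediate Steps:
w = -150 (w = -140 - 10 = -150)
(m(42) - w) - 1*544 = ((12 + 42) - 1*(-150)) - 1*544 = (54 + 150) - 544 = 204 - 544 = -340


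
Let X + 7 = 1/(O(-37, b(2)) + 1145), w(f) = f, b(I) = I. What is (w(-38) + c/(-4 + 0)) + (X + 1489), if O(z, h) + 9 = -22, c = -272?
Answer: 1684369/1114 ≈ 1512.0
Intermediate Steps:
O(z, h) = -31 (O(z, h) = -9 - 22 = -31)
X = -7797/1114 (X = -7 + 1/(-31 + 1145) = -7 + 1/1114 = -7797/1114 ≈ -6.9991)
(w(-38) + c/(-4 + 0)) + (X + 1489) = (-38 - 272/(-4 + 0)) + (-7797/1114 + 1489) = (-38 - 272/(-4)) + 1650949/1114 = (-38 - ¼*(-272)) + 1650949/1114 = (-38 + 68) + 1650949/1114 = 30 + 1650949/1114 = 1684369/1114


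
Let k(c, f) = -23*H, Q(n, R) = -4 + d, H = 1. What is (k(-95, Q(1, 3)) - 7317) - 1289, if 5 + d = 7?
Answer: -8629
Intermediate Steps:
d = 2 (d = -5 + 7 = 2)
Q(n, R) = -2 (Q(n, R) = -4 + 2 = -2)
k(c, f) = -23 (k(c, f) = -23*1 = -23)
(k(-95, Q(1, 3)) - 7317) - 1289 = (-23 - 7317) - 1289 = -7340 - 1289 = -8629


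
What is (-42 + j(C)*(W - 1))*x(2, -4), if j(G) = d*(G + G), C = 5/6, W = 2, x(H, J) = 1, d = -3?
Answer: -47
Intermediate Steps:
C = ⅚ (C = 5*(⅙) = ⅚ ≈ 0.83333)
j(G) = -6*G (j(G) = -3*(G + G) = -6*G)
(-42 + j(C)*(W - 1))*x(2, -4) = (-42 + (-6*⅚)*(2 - 1))*1 = (-42 - 5*1)*1 = (-42 - 5)*1 = -47*1 = -47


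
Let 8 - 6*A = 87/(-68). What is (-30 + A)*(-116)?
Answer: 336661/102 ≈ 3300.6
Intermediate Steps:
A = 631/408 (A = 4/3 - 29/(2*(-68)) = 4/3 - 29*(-1)/(2*68) = 4/3 - 1/6*(-87/68) = 4/3 + 29/136 = 631/408 ≈ 1.5466)
(-30 + A)*(-116) = (-30 + 631/408)*(-116) = -11609/408*(-116) = 336661/102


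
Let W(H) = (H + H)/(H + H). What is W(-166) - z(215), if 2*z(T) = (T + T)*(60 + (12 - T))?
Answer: 30746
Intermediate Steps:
W(H) = 1 (W(H) = (2*H)/((2*H)) = (2*H)*(1/(2*H)) = 1)
z(T) = T*(72 - T) (z(T) = ((T + T)*(60 + (12 - T)))/2 = ((2*T)*(72 - T))/2 = (2*T*(72 - T))/2 = T*(72 - T))
W(-166) - z(215) = 1 - 215*(72 - 1*215) = 1 - 215*(72 - 215) = 1 - 215*(-143) = 1 - 1*(-30745) = 1 + 30745 = 30746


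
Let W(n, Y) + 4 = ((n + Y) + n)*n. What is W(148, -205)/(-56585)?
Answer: -13464/56585 ≈ -0.23794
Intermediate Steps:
W(n, Y) = -4 + n*(Y + 2*n) (W(n, Y) = -4 + ((n + Y) + n)*n = -4 + ((Y + n) + n)*n = -4 + (Y + 2*n)*n = -4 + n*(Y + 2*n))
W(148, -205)/(-56585) = (-4 + 2*148**2 - 205*148)/(-56585) = (-4 + 2*21904 - 30340)*(-1/56585) = (-4 + 43808 - 30340)*(-1/56585) = 13464*(-1/56585) = -13464/56585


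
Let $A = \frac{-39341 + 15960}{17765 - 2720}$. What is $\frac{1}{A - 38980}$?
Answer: $- \frac{15045}{586477481} \approx -2.5653 \cdot 10^{-5}$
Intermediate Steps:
$A = - \frac{23381}{15045} \approx -1.5541$
$\frac{1}{A - 38980} = \frac{1}{- \frac{23381}{15045} - 38980} = \frac{1}{- \frac{586477481}{15045}} = - \frac{15045}{586477481}$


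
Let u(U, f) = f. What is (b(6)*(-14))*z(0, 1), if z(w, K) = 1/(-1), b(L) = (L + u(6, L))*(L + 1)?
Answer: 1176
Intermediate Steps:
b(L) = 2*L*(1 + L) (b(L) = (L + L)*(L + 1) = (2*L)*(1 + L) = 2*L*(1 + L))
z(w, K) = -1 (z(w, K) = 1*(-1) = -1)
(b(6)*(-14))*z(0, 1) = ((2*6*(1 + 6))*(-14))*(-1) = ((2*6*7)*(-14))*(-1) = (84*(-14))*(-1) = -1176*(-1) = 1176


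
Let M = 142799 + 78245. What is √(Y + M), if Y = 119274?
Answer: √340318 ≈ 583.37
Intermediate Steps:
M = 221044
√(Y + M) = √(119274 + 221044) = √340318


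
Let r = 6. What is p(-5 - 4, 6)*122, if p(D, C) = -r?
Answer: -732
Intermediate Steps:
p(D, C) = -6 (p(D, C) = -1*6 = -6)
p(-5 - 4, 6)*122 = -6*122 = -732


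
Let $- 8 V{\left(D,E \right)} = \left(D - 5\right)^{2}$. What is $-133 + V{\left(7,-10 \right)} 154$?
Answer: $-210$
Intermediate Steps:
$V{\left(D,E \right)} = - \frac{\left(-5 + D\right)^{2}}{8}$ ($V{\left(D,E \right)} = - \frac{\left(D - 5\right)^{2}}{8} = - \frac{\left(-5 + D\right)^{2}}{8}$)
$-133 + V{\left(7,-10 \right)} 154 = -133 + - \frac{\left(-5 + 7\right)^{2}}{8} \cdot 154 = -133 + - \frac{2^{2}}{8} \cdot 154 = -133 + \left(- \frac{1}{8}\right) 4 \cdot 154 = -133 - 77 = -210$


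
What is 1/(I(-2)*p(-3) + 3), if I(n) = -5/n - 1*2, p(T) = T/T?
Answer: 2/7 ≈ 0.28571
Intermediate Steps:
p(T) = 1
I(n) = -2 - 5/n (I(n) = -5/n - 2 = -2 - 5/n)
1/(I(-2)*p(-3) + 3) = 1/((-2 - 5/(-2))*1 + 3) = 1/((-2 - 5*(-½))*1 + 3) = 1/((-2 + 5/2)*1 + 3) = 1/((½)*1 + 3) = 1/(½ + 3) = 1/(7/2) = 2/7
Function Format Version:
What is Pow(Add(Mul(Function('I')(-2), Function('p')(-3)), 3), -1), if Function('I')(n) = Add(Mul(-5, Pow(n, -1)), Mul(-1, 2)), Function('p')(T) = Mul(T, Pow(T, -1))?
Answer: Rational(2, 7) ≈ 0.28571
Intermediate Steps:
Function('p')(T) = 1
Function('I')(n) = Add(-2, Mul(-5, Pow(n, -1))) (Function('I')(n) = Add(Mul(-5, Pow(n, -1)), -2) = Add(-2, Mul(-5, Pow(n, -1))))
Pow(Add(Mul(Function('I')(-2), Function('p')(-3)), 3), -1) = Pow(Add(Mul(Add(-2, Mul(-5, Pow(-2, -1))), 1), 3), -1) = Pow(Add(Mul(Add(-2, Mul(-5, Rational(-1, 2))), 1), 3), -1) = Pow(Add(Mul(Add(-2, Rational(5, 2)), 1), 3), -1) = Pow(Add(Mul(Rational(1, 2), 1), 3), -1) = Pow(Add(Rational(1, 2), 3), -1) = Pow(Rational(7, 2), -1) = Rational(2, 7)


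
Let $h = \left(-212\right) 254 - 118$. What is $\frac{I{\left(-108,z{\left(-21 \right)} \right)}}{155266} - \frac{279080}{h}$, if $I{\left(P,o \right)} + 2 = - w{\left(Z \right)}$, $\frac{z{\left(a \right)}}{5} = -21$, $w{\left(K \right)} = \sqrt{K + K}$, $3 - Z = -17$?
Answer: $\frac{10832881837}{2094771239} - \frac{\sqrt{10}}{77633} \approx 5.1713$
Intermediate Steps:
$Z = 20$ ($Z = 3 - -17 = 3 + 17 = 20$)
$h = -53966$ ($h = -53848 - 118 = -53966$)
$w{\left(K \right)} = \sqrt{2} \sqrt{K}$ ($w{\left(K \right)} = \sqrt{2 K} = \sqrt{2} \sqrt{K}$)
$z{\left(a \right)} = -105$ ($z{\left(a \right)} = 5 \left(-21\right) = -105$)
$I{\left(P,o \right)} = -2 - 2 \sqrt{10}$ ($I{\left(P,o \right)} = -2 - \sqrt{2} \sqrt{20} = -2 - \sqrt{2} \cdot 2 \sqrt{5} = -2 - 2 \sqrt{10}$)
$\frac{I{\left(-108,z{\left(-21 \right)} \right)}}{155266} - \frac{279080}{h} = \frac{-2 - 2 \sqrt{10}}{155266} - \frac{279080}{-53966} = \left(-2 - 2 \sqrt{10}\right) \frac{1}{155266} - - \frac{139540}{26983} = \left(- \frac{1}{77633} - \frac{\sqrt{10}}{77633}\right) + \frac{139540}{26983} = \frac{10832881837}{2094771239} - \frac{\sqrt{10}}{77633}$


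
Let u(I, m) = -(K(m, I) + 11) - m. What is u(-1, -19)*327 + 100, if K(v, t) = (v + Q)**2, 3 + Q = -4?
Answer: -218336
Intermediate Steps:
Q = -7 (Q = -3 - 4 = -7)
K(v, t) = (-7 + v)**2 (K(v, t) = (v - 7)**2 = (-7 + v)**2)
u(I, m) = -11 - m - (-7 + m)**2 (u(I, m) = -((-7 + m)**2 + 11) - m = -(11 + (-7 + m)**2) - m = (-11 - (-7 + m)**2) - m = -11 - m - (-7 + m)**2)
u(-1, -19)*327 + 100 = (-60 - 1*(-19)**2 + 13*(-19))*327 + 100 = (-60 - 1*361 - 247)*327 + 100 = (-60 - 361 - 247)*327 + 100 = -668*327 + 100 = -218436 + 100 = -218336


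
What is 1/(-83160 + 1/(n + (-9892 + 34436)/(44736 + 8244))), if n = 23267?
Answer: -308177551/25628045127915 ≈ -1.2025e-5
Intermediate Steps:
1/(-83160 + 1/(n + (-9892 + 34436)/(44736 + 8244))) = 1/(-83160 + 1/(23267 + (-9892 + 34436)/(44736 + 8244))) = 1/(-83160 + 1/(23267 + 24544/52980)) = 1/(-83160 + 1/(23267 + 24544*(1/52980))) = 1/(-83160 + 1/(23267 + 6136/13245)) = 1/(-83160 + 1/(308177551/13245)) = 1/(-83160 + 13245/308177551) = 1/(-25628045127915/308177551) = -308177551/25628045127915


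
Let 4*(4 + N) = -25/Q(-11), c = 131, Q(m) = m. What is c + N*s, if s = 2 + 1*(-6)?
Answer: 1592/11 ≈ 144.73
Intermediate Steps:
s = -4 (s = 2 - 6 = -4)
N = -151/44 (N = -4 + (-25/(-11))/4 = -4 + (-25*(-1/11))/4 = -4 + (1/4)*(25/11) = -4 + 25/44 = -151/44 ≈ -3.4318)
c + N*s = 131 - 151/44*(-4) = 131 + 151/11 = 1592/11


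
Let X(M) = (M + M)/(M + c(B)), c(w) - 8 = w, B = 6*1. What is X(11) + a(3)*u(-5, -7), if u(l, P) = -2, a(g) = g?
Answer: -128/25 ≈ -5.1200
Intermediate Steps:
B = 6
c(w) = 8 + w
X(M) = 2*M/(14 + M) (X(M) = (M + M)/(M + (8 + 6)) = (2*M)/(M + 14) = (2*M)/(14 + M) = 2*M/(14 + M))
X(11) + a(3)*u(-5, -7) = 2*11/(14 + 11) + 3*(-2) = 2*11/25 - 6 = 2*11*(1/25) - 6 = 22/25 - 6 = -128/25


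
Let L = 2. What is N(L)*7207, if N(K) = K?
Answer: 14414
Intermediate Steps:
N(L)*7207 = 2*7207 = 14414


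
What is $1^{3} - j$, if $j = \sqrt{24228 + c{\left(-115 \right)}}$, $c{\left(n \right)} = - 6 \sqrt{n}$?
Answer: $1 - \sqrt{24228 - 6 i \sqrt{115}} \approx -154.65 + 0.20669 i$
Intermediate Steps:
$j = \sqrt{24228 - 6 i \sqrt{115}}$ ($j = \sqrt{24228 - 6 \sqrt{-115}} = \sqrt{24228 - 6 i \sqrt{115}} \approx 155.65 - 0.207 i$)
$1^{3} - j = 1^{3} - \sqrt{24228 - 6 i \sqrt{115}} = 1 - \sqrt{24228 - 6 i \sqrt{115}}$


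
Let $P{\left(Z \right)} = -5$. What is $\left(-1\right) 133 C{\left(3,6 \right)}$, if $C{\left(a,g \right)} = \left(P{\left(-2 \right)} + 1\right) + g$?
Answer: $-266$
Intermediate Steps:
$C{\left(a,g \right)} = -4 + g$ ($C{\left(a,g \right)} = \left(-5 + 1\right) + g = -4 + g$)
$\left(-1\right) 133 C{\left(3,6 \right)} = \left(-1\right) 133 \left(-4 + 6\right) = \left(-133\right) 2 = -266$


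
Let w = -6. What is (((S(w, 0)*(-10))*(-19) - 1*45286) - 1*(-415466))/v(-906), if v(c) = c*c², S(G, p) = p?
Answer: -92545/185919354 ≈ -0.00049777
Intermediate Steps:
v(c) = c³
(((S(w, 0)*(-10))*(-19) - 1*45286) - 1*(-415466))/v(-906) = (((0*(-10))*(-19) - 1*45286) - 1*(-415466))/((-906)³) = ((0*(-19) - 45286) + 415466)/(-743677416) = ((0 - 45286) + 415466)*(-1/743677416) = (-45286 + 415466)*(-1/743677416) = 370180*(-1/743677416) = -92545/185919354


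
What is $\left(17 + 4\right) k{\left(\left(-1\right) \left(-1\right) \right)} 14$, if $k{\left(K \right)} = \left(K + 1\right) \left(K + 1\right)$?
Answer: $1176$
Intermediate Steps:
$k{\left(K \right)} = \left(1 + K\right)^{2}$ ($k{\left(K \right)} = \left(1 + K\right) \left(1 + K\right) = \left(1 + K\right)^{2}$)
$\left(17 + 4\right) k{\left(\left(-1\right) \left(-1\right) \right)} 14 = \left(17 + 4\right) \left(1 - -1\right)^{2} \cdot 14 = 21 \left(1 + 1\right)^{2} \cdot 14 = 21 \cdot 2^{2} \cdot 14 = 21 \cdot 4 \cdot 14 = 84 \cdot 14 = 1176$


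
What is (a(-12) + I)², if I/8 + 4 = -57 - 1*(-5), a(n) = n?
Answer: 211600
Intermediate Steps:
I = -448 (I = -32 + 8*(-57 - 1*(-5)) = -32 + 8*(-57 + 5) = -32 + 8*(-52) = -32 - 416 = -448)
(a(-12) + I)² = (-12 - 448)² = (-460)² = 211600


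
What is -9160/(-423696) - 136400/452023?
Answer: -46898255/167412882 ≈ -0.28014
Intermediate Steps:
-9160/(-423696) - 136400/452023 = -9160*(-1/423696) - 136400*1/452023 = 1145/52962 - 12400/41093 = -46898255/167412882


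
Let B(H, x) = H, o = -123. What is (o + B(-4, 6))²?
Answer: 16129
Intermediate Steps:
(o + B(-4, 6))² = (-123 - 4)² = (-127)² = 16129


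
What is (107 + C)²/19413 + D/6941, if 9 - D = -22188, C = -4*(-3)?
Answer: 529201862/134745633 ≈ 3.9274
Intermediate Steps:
C = 12
D = 22197 (D = 9 - 1*(-22188) = 9 + 22188 = 22197)
(107 + C)²/19413 + D/6941 = (107 + 12)²/19413 + 22197/6941 = 119²*(1/19413) + 22197*(1/6941) = 14161*(1/19413) + 22197/6941 = 14161/19413 + 22197/6941 = 529201862/134745633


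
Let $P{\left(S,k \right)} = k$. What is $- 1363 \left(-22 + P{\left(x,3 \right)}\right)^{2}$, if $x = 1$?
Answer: $-492043$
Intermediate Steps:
$- 1363 \left(-22 + P{\left(x,3 \right)}\right)^{2} = - 1363 \left(-22 + 3\right)^{2} = - 1363 \left(-19\right)^{2} = \left(-1363\right) 361 = -492043$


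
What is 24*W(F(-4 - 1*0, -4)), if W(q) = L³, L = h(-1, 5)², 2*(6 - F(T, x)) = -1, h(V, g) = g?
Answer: 375000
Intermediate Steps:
F(T, x) = 13/2 (F(T, x) = 6 - ½*(-1) = 6 + ½ = 13/2)
L = 25 (L = 5² = 25)
W(q) = 15625 (W(q) = 25³ = 15625)
24*W(F(-4 - 1*0, -4)) = 24*15625 = 375000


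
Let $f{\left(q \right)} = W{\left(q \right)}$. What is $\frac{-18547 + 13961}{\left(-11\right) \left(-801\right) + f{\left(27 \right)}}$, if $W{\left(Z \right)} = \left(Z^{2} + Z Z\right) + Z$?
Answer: $- \frac{2293}{5148} \approx -0.44542$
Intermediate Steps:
$W{\left(Z \right)} = Z + 2 Z^{2}$ ($W{\left(Z \right)} = \left(Z^{2} + Z^{2}\right) + Z = 2 Z^{2} + Z = Z + 2 Z^{2}$)
$f{\left(q \right)} = q \left(1 + 2 q\right)$
$\frac{-18547 + 13961}{\left(-11\right) \left(-801\right) + f{\left(27 \right)}} = \frac{-18547 + 13961}{\left(-11\right) \left(-801\right) + 27 \left(1 + 2 \cdot 27\right)} = - \frac{4586}{8811 + 27 \left(1 + 54\right)} = - \frac{4586}{8811 + 27 \cdot 55} = - \frac{4586}{8811 + 1485} = - \frac{4586}{10296} = \left(-4586\right) \frac{1}{10296} = - \frac{2293}{5148}$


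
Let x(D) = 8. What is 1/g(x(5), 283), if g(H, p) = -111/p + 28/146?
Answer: -20659/4141 ≈ -4.9889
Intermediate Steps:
g(H, p) = 14/73 - 111/p (g(H, p) = -111/p + 28*(1/146) = -111/p + 14/73 = 14/73 - 111/p)
1/g(x(5), 283) = 1/(14/73 - 111/283) = 1/(-4141/20659) = -20659/4141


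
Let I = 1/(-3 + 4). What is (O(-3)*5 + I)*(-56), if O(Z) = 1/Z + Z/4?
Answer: 742/3 ≈ 247.33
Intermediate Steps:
O(Z) = 1/Z + Z/4 (O(Z) = 1/Z + Z*(¼) = 1/Z + Z/4)
I = 1 (I = 1/1 = 1)
(O(-3)*5 + I)*(-56) = ((1/(-3) + (¼)*(-3))*5 + 1)*(-56) = ((-⅓ - ¾)*5 + 1)*(-56) = (-13/12*5 + 1)*(-56) = (-65/12 + 1)*(-56) = -53/12*(-56) = 742/3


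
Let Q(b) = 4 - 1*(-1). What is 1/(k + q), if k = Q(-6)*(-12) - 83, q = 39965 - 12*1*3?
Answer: 1/39786 ≈ 2.5134e-5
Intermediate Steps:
Q(b) = 5 (Q(b) = 4 + 1 = 5)
q = 39929 (q = 39965 - 12*3 = 39965 - 1*36 = 39965 - 36 = 39929)
k = -143 (k = 5*(-12) - 83 = -60 - 83 = -143)
1/(k + q) = 1/(-143 + 39929) = 1/39786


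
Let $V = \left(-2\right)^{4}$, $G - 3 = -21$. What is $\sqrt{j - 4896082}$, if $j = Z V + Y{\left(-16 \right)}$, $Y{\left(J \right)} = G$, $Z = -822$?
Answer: $2 i \sqrt{1227313} \approx 2215.7 i$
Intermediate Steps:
$G = -18$ ($G = 3 - 21 = -18$)
$Y{\left(J \right)} = -18$
$V = 16$
$j = -13170$ ($j = \left(-822\right) 16 - 18 = -13152 - 18 = -13170$)
$\sqrt{j - 4896082} = \sqrt{-13170 - 4896082} = \sqrt{-4909252} = 2 i \sqrt{1227313}$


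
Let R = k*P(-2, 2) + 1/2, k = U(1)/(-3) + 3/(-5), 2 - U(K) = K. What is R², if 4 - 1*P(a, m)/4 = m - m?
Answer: 187489/900 ≈ 208.32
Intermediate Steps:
U(K) = 2 - K
P(a, m) = 16 (P(a, m) = 16 - 4*(m - m) = 16 - 4*0 = 16 + 0 = 16)
k = -14/15 (k = (2 - 1*1)/(-3) + 3/(-5) = (2 - 1)*(-⅓) + 3*(-⅕) = 1*(-⅓) - ⅗ = -⅓ - ⅗ = -14/15 ≈ -0.93333)
R = -433/30 (R = -14/15*16 + 1/2 = -224/15 + ½ = -433/30 ≈ -14.433)
R² = (-433/30)² = 187489/900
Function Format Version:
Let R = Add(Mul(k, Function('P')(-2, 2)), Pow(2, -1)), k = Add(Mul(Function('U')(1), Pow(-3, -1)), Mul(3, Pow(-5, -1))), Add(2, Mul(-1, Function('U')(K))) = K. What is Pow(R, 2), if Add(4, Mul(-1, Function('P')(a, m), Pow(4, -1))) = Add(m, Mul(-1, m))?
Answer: Rational(187489, 900) ≈ 208.32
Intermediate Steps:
Function('U')(K) = Add(2, Mul(-1, K))
Function('P')(a, m) = 16 (Function('P')(a, m) = Add(16, Mul(-4, Add(m, Mul(-1, m)))) = Add(16, Mul(-4, 0)) = Add(16, 0) = 16)
k = Rational(-14, 15) (k = Add(Mul(Add(2, Mul(-1, 1)), Pow(-3, -1)), Mul(3, Pow(-5, -1))) = Add(Mul(Add(2, -1), Rational(-1, 3)), Mul(3, Rational(-1, 5))) = Add(Mul(1, Rational(-1, 3)), Rational(-3, 5)) = Add(Rational(-1, 3), Rational(-3, 5)) = Rational(-14, 15) ≈ -0.93333)
R = Rational(-433, 30) (R = Add(Mul(Rational(-14, 15), 16), Pow(2, -1)) = Add(Rational(-224, 15), Rational(1, 2)) = Rational(-433, 30) ≈ -14.433)
Pow(R, 2) = Pow(Rational(-433, 30), 2) = Rational(187489, 900)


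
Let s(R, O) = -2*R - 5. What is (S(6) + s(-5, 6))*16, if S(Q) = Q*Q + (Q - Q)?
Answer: 656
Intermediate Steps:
s(R, O) = -5 - 2*R
S(Q) = Q**2 (S(Q) = Q**2 + 0 = Q**2)
(S(6) + s(-5, 6))*16 = (6**2 + (-5 - 2*(-5)))*16 = (36 + (-5 + 10))*16 = (36 + 5)*16 = 41*16 = 656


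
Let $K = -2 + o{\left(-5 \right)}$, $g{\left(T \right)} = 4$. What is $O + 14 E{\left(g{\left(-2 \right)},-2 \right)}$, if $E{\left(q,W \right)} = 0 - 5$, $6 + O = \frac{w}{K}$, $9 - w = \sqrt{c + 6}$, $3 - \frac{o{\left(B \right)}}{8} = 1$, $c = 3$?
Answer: $- \frac{529}{7} \approx -75.571$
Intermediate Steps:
$o{\left(B \right)} = 16$ ($o{\left(B \right)} = 24 - 8 = 16$)
$K = 14$ ($K = -2 + 16 = 14$)
$w = 6$ ($w = 9 - \sqrt{3 + 6} = 9 - \sqrt{9} = 9 - 3 = 6$)
$O = - \frac{39}{7}$ ($O = -6 + \frac{6}{14} = -6 + 6 \cdot \frac{1}{14} = -6 + \frac{3}{7} = - \frac{39}{7} \approx -5.5714$)
$E{\left(q,W \right)} = -5$
$O + 14 E{\left(g{\left(-2 \right)},-2 \right)} = - \frac{39}{7} + 14 \left(-5\right) = - \frac{39}{7} - 70 = - \frac{529}{7}$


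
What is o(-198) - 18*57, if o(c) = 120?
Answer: -906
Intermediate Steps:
o(-198) - 18*57 = 120 - 18*57 = 120 - 1026 = -906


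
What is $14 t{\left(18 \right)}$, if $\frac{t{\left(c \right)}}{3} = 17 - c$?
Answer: $-42$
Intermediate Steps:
$t{\left(c \right)} = 51 - 3 c$ ($t{\left(c \right)} = 3 \left(17 - c\right) = 51 - 3 c$)
$14 t{\left(18 \right)} = 14 \left(51 - 54\right) = 14 \left(-3\right) = -42$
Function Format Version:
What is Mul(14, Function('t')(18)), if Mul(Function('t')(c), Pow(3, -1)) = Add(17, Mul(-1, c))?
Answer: -42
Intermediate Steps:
Function('t')(c) = Add(51, Mul(-3, c)) (Function('t')(c) = Mul(3, Add(17, Mul(-1, c))) = Add(51, Mul(-3, c)))
Mul(14, Function('t')(18)) = Mul(14, Add(51, Mul(-3, 18))) = Mul(14, Add(51, -54)) = Mul(14, -3) = -42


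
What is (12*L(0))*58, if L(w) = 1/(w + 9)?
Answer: 232/3 ≈ 77.333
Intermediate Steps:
L(w) = 1/(9 + w)
(12*L(0))*58 = (12/(9 + 0))*58 = (12/9)*58 = (12*(⅑))*58 = (4/3)*58 = 232/3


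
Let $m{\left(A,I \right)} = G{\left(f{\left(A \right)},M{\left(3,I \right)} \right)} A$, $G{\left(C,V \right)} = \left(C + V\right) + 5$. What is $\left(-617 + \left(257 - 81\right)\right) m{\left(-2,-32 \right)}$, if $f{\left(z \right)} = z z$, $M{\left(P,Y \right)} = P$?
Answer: $10584$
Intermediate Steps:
$f{\left(z \right)} = z^{2}$
$G{\left(C,V \right)} = 5 + C + V$
$m{\left(A,I \right)} = A \left(8 + A^{2}\right)$ ($m{\left(A,I \right)} = \left(5 + A^{2} + 3\right) A = \left(8 + A^{2}\right) A = A \left(8 + A^{2}\right)$)
$\left(-617 + \left(257 - 81\right)\right) m{\left(-2,-32 \right)} = \left(-617 + \left(257 - 81\right)\right) \left(- 2 \left(8 + \left(-2\right)^{2}\right)\right) = \left(-617 + 176\right) \left(- 2 \left(8 + 4\right)\right) = - 441 \left(\left(-2\right) 12\right) = \left(-441\right) \left(-24\right) = 10584$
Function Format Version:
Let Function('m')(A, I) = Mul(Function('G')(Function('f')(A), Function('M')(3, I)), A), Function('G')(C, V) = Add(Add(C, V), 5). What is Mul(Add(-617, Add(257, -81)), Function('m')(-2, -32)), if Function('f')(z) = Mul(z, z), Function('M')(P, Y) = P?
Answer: 10584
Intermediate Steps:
Function('f')(z) = Pow(z, 2)
Function('G')(C, V) = Add(5, C, V)
Function('m')(A, I) = Mul(A, Add(8, Pow(A, 2))) (Function('m')(A, I) = Mul(Add(5, Pow(A, 2), 3), A) = Mul(Add(8, Pow(A, 2)), A) = Mul(A, Add(8, Pow(A, 2))))
Mul(Add(-617, Add(257, -81)), Function('m')(-2, -32)) = Mul(Add(-617, Add(257, -81)), Mul(-2, Add(8, Pow(-2, 2)))) = Mul(Add(-617, 176), Mul(-2, Add(8, 4))) = Mul(-441, Mul(-2, 12)) = Mul(-441, -24) = 10584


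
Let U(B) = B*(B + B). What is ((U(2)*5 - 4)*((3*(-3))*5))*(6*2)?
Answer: -19440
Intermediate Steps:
U(B) = 2*B² (U(B) = B*(2*B) = 2*B²)
((U(2)*5 - 4)*((3*(-3))*5))*(6*2) = (((2*2²)*5 - 4)*((3*(-3))*5))*(6*2) = (((2*4)*5 - 4)*(-9*5))*12 = ((8*5 - 4)*(-45))*12 = ((40 - 4)*(-45))*12 = (36*(-45))*12 = -1620*12 = -19440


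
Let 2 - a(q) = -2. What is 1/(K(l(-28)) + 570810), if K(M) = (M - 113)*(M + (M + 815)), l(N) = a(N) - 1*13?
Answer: 1/473576 ≈ 2.1116e-6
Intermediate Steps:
a(q) = 4 (a(q) = 2 - 1*(-2) = 2 + 2 = 4)
l(N) = -9 (l(N) = 4 - 1*13 = 4 - 13 = -9)
K(M) = (-113 + M)*(815 + 2*M) (K(M) = (-113 + M)*(M + (815 + M)) = (-113 + M)*(815 + 2*M))
1/(K(l(-28)) + 570810) = 1/((-92095 + 2*(-9)² + 589*(-9)) + 570810) = 1/((-92095 + 2*81 - 5301) + 570810) = 1/((-92095 + 162 - 5301) + 570810) = 1/(-97234 + 570810) = 1/473576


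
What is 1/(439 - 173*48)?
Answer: -1/7865 ≈ -0.00012715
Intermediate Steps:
1/(439 - 173*48) = 1/(439 - 8304) = 1/(-7865) = -1/7865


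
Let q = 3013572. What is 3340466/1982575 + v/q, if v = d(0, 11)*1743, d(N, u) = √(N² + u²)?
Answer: 3368248905009/1991544169300 ≈ 1.6913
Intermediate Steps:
v = 19173 (v = √(0² + 11²)*1743 = √(0 + 121)*1743 = √121*1743 = 11*1743 = 19173)
3340466/1982575 + v/q = 3340466/1982575 + 19173/3013572 = 3340466*(1/1982575) + 19173*(1/3013572) = 3340466/1982575 + 6391/1004524 = 3368248905009/1991544169300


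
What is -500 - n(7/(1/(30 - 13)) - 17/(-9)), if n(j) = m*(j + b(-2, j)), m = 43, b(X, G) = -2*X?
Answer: -52832/9 ≈ -5870.2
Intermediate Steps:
n(j) = 172 + 43*j (n(j) = 43*(j - 2*(-2)) = 43*(j + 4) = 43*(4 + j) = 172 + 43*j)
-500 - n(7/(1/(30 - 13)) - 17/(-9)) = -500 - (172 + 43*(7/(1/(30 - 13)) - 17/(-9))) = -500 - (172 + 43*(7/(1/17) - 17*(-⅑))) = -500 - (172 + 43*(7/(1/17) + 17/9)) = -500 - (172 + 43*(7*17 + 17/9)) = -500 - (172 + 43*(119 + 17/9)) = -500 - (172 + 43*(1088/9)) = -500 - (172 + 46784/9) = -500 - 1*48332/9 = -500 - 48332/9 = -52832/9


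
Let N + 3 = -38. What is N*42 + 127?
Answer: -1595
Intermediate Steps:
N = -41 (N = -3 - 38 = -41)
N*42 + 127 = -41*42 + 127 = -1722 + 127 = -1595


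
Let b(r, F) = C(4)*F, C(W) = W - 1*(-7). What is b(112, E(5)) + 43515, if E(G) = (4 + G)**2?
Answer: 44406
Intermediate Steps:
C(W) = 7 + W (C(W) = W + 7 = 7 + W)
b(r, F) = 11*F (b(r, F) = (7 + 4)*F = 11*F)
b(112, E(5)) + 43515 = 11*(4 + 5)**2 + 43515 = 11*9**2 + 43515 = 11*81 + 43515 = 891 + 43515 = 44406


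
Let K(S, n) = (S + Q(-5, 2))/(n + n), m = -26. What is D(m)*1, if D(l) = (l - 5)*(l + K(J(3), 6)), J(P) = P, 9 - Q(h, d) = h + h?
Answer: 4495/6 ≈ 749.17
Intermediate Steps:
Q(h, d) = 9 - 2*h (Q(h, d) = 9 - (h + h) = 9 - 2*h)
K(S, n) = (19 + S)/(2*n) (K(S, n) = (S + (9 - 2*(-5)))/(n + n) = (S + (9 + 10))/((2*n)) = (S + 19)*(1/(2*n)) = (19 + S)*(1/(2*n)) = (19 + S)/(2*n))
D(l) = (-5 + l)*(11/6 + l) (D(l) = (l - 5)*(l + (1/2)*(19 + 3)/6) = (-5 + l)*(l + (1/2)*(1/6)*22) = (-5 + l)*(l + 11/6) = (-5 + l)*(11/6 + l))
D(m)*1 = (-55/6 + (-26)**2 - 19/6*(-26))*1 = (-55/6 + 676 + 247/3)*1 = (4495/6)*1 = 4495/6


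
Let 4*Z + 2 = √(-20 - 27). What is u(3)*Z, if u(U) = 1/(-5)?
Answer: ⅒ - I*√47/20 ≈ 0.1 - 0.34278*I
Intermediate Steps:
u(U) = -⅕
Z = -½ + I*√47/4 (Z = -½ + √(-20 - 27)/4 = -½ + √(-47)/4 = -½ + (I*√47)/4 = -½ + I*√47/4 ≈ -0.5 + 1.7139*I)
u(3)*Z = -(-½ + I*√47/4)/5 = ⅒ - I*√47/20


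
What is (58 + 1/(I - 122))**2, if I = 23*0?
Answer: 50055625/14884 ≈ 3363.1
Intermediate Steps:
I = 0
(58 + 1/(I - 122))**2 = (58 + 1/(0 - 122))**2 = (58 + 1/(-122))**2 = (58 - 1/122)**2 = (7075/122)**2 = 50055625/14884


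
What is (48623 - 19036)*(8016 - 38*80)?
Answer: 147224912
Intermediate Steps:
(48623 - 19036)*(8016 - 38*80) = 29587*(8016 - 3040) = 29587*4976 = 147224912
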